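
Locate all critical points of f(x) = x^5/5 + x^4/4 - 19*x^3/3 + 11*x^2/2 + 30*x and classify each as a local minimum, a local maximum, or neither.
f'(x) = x^4 + x^3 - 19*x^2 + 11*x + 30

Solve f'(x) = 0:
  Factor: x^4 + x^3 - 19*x^2 + 11*x + 30 = (x - 3)*(x - 2)*(x + 1)*(x + 5) = 0.
  ⇒ x = -5, -1, 2, 3

f''(x) = 4*x^3 + 3*x^2 - 38*x + 11
Second-derivative test at each critical point:
  f''(-5) = -224 < 0 → local maximum
  f''(-1) = 48 > 0 → local minimum
  f''(2) = -21 < 0 → local maximum
  f''(3) = 32 > 0 → local minimum

Critical points: x = -5 (local maximum); x = -1 (local minimum); x = 2 (local maximum); x = 3 (local minimum)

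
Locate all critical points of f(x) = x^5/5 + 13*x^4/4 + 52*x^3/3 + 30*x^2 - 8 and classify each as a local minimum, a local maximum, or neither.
f'(x) = x*(x^3 + 13*x^2 + 52*x + 60)

Solve f'(x) = 0:
  Factor: x^4 + 13*x^3 + 52*x^2 + 60*x = x*(x + 2)*(x + 5)*(x + 6) = 0.
  ⇒ x = -6, -5, -2, 0

f''(x) = 4*x^3 + 39*x^2 + 104*x + 60
Second-derivative test at each critical point:
  f''(-6) = -24 < 0 → local maximum
  f''(-5) = 15 > 0 → local minimum
  f''(-2) = -24 < 0 → local maximum
  f''(0) = 60 > 0 → local minimum

Critical points: x = -6 (local maximum); x = -5 (local minimum); x = -2 (local maximum); x = 0 (local minimum)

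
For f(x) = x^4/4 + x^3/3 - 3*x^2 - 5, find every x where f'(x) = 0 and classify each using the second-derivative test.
f'(x) = x*(x^2 + x - 6)

Solve f'(x) = 0:
  Factor: x^3 + x^2 - 6*x = x*(x - 2)*(x + 3) = 0.
  ⇒ x = -3, 0, 2

f''(x) = 3*x^2 + 2*x - 6
Second-derivative test at each critical point:
  f''(-3) = 15 > 0 → local minimum
  f''(0) = -6 < 0 → local maximum
  f''(2) = 10 > 0 → local minimum

Critical points: x = -3 (local minimum); x = 0 (local maximum); x = 2 (local minimum)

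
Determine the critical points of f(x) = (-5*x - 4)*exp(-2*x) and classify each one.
f'(x) = (10*x + 3)*exp(-2*x)

Solve f'(x) = 0:
  f'(x) = (10*x + 3)·exp(-2*x) and exp(-2*x) > 0 for every x, so f'(x) = 0 ⇔ 10*x + 3 = 0.
  10*x + 3 = 0.
  ⇒ x = -3/10

f''(x) = 4*(1 - 5*x)*exp(-2*x)
Second-derivative test at each critical point:
  f''(-3/10) = 18.2212 > 0 → local minimum

Critical points: x = -3/10 (local minimum)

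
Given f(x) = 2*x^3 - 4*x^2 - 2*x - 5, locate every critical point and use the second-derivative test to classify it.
f'(x) = 6*x^2 - 8*x - 2

Solve f'(x) = 0:
  Factor: 6*x^2 - 8*x - 2 = 2*(3*x^2 - 4*x - 1); 3*x^2 - 4*x - 1 = 0 has no rational roots; quadratic formula: x = (4 ± √28)/6.
  ⇒ x = 2/3 - sqrt(7)/3 ≈ -0.2153, 2/3 + sqrt(7)/3 ≈ 1.5486

f''(x) = 12*x - 8
Second-derivative test at each critical point:
  f''(-0.2153) = -10.5830 < 0 → local maximum
  f''(1.5486) = 10.5830 > 0 → local minimum

Critical points: x = 2/3 - sqrt(7)/3 ≈ -0.2153 (local maximum); x = 2/3 + sqrt(7)/3 ≈ 1.5486 (local minimum)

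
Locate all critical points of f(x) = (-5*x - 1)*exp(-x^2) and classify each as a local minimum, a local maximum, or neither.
f'(x) = (2*x*(5*x + 1) - 5)*exp(-x^2)

Solve f'(x) = 0:
  f'(x) = (10*x^2 + 2*x - 5)·exp(-x^2) and exp(-x^2) > 0 for every x, so f'(x) = 0 ⇔ 10*x^2 + 2*x - 5 = 0.
  10*x^2 + 2*x - 5 = 0 has no rational roots; quadratic formula: x = (-2 ± √204)/20.
  ⇒ x = -sqrt(51)/10 - 1/10 ≈ -0.8141, -1/10 + sqrt(51)/10 ≈ 0.6141

f''(x) = 2*(-10*x^3 - 2*x^2 + 15*x + 1)*exp(-x^2)
Second-derivative test at each critical point:
  f''(-0.8141) = -7.3613 < 0 → local maximum
  f''(0.6141) = 9.7952 > 0 → local minimum

Critical points: x = -sqrt(51)/10 - 1/10 ≈ -0.8141 (local maximum); x = -1/10 + sqrt(51)/10 ≈ 0.6141 (local minimum)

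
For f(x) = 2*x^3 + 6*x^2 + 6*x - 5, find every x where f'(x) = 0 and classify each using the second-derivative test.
f'(x) = 6*x^2 + 12*x + 6

Solve f'(x) = 0:
  Factor: 6*x^2 + 12*x + 6 = 6*(x + 1)^2 = 0.
  ⇒ x = -1

f''(x) = 12*x + 12
Second-derivative test at each critical point:
  f''(-1) = 0, so the second-derivative test is inconclusive; use the first-derivative test: f'(-5/4) = 0.3750, f'(-3/4) = 0.3750 — f' is positive on both sides (no sign change) → neither a local maximum nor a local minimum

Critical points: x = -1 (neither)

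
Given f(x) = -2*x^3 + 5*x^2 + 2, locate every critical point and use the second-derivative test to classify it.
f'(x) = 2*x*(5 - 3*x)

Solve f'(x) = 0:
  Factor: -6*x^2 + 10*x = -2*x*(3*x - 5) = 0.
  ⇒ x = 0, 5/3

f''(x) = 10 - 12*x
Second-derivative test at each critical point:
  f''(0) = 10 > 0 → local minimum
  f''(5/3) = -10 < 0 → local maximum

Critical points: x = 0 (local minimum); x = 5/3 (local maximum)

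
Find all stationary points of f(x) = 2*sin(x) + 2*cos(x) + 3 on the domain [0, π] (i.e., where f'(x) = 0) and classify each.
f'(x) = 2*sqrt(2)*cos(x + pi/4)

Solve f'(x) = 0 on [0, π]:
  f'(x) = 0 ⇔ 2*cos(x) = 2*sin(x) ⇔ tan(x) = 1, i.e. x = arctan(1) + nπ; keep the solutions lying in [0, π].
  ⇒ x = pi/4 ≈ 0.7854

f''(x) = -2*sqrt(2)*sin(x + pi/4)
Second-derivative test at each critical point:
  f''(0.7854) = -2.8284 < 0 → local maximum

Critical points: x = pi/4 ≈ 0.7854 (local maximum)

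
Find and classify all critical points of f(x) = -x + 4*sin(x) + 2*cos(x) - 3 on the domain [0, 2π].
f'(x) = -2*sin(x) + 4*cos(x) - 1

Solve f'(x) = 0 on [0, 2π]:
  f'(x) = 0 ⇔ -2*sin(x) + 4*cos(x) = 1. Write the left side as R·cos(x + φ) with R = √(4² + 2²) = 2*sqrt(5), cos φ = 2*sqrt(5)/5, sin φ = sqrt(5)/5; then cos(x + φ) = sqrt(5)/10. Solve for x and keep the solutions lying in [0, 2π].
  ⇒ x = atan((-1 + 2*sqrt(19))/(2 + sqrt(19))) ≈ 0.8816, atan((-2*sqrt(19) - 1)/(2 - sqrt(19))) + pi ≈ 4.4743

f''(x) = -4*sin(x) - 2*cos(x)
Second-derivative test at each critical point:
  f''(0.8816) = -4.3589 < 0 → local maximum
  f''(4.4743) = 4.3589 > 0 → local minimum

Critical points: x = atan((-1 + 2*sqrt(19))/(2 + sqrt(19))) ≈ 0.8816 (local maximum); x = atan((-2*sqrt(19) - 1)/(2 - sqrt(19))) + pi ≈ 4.4743 (local minimum)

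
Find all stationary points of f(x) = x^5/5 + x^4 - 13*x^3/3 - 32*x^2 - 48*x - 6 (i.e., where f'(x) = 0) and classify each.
f'(x) = x^4 + 4*x^3 - 13*x^2 - 64*x - 48

Solve f'(x) = 0:
  Factor: x^4 + 4*x^3 - 13*x^2 - 64*x - 48 = (x - 4)*(x + 1)*(x + 3)*(x + 4) = 0.
  ⇒ x = -4, -3, -1, 4

f''(x) = 4*x^3 + 12*x^2 - 26*x - 64
Second-derivative test at each critical point:
  f''(-4) = -24 < 0 → local maximum
  f''(-3) = 14 > 0 → local minimum
  f''(-1) = -30 < 0 → local maximum
  f''(4) = 280 > 0 → local minimum

Critical points: x = -4 (local maximum); x = -3 (local minimum); x = -1 (local maximum); x = 4 (local minimum)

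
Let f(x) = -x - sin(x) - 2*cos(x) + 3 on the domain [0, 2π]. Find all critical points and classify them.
f'(x) = 2*sin(x) - cos(x) - 1

Solve f'(x) = 0 on [0, 2π]:
  f'(x) = 0 ⇔ 2*sin(x) - cos(x) = 1. Write the left side as R·cos(x + φ) with R = √((-1)² + (-2)²) = sqrt(5), cos φ = -sqrt(5)/5, sin φ = -2*sqrt(5)/5; then cos(x + φ) = sqrt(5)/5. Solve for x and keep the solutions lying in [0, 2π].
  ⇒ x = atan(4/3) ≈ 0.9273, pi ≈ 3.1416

f''(x) = sin(x) + 2*cos(x)
Second-derivative test at each critical point:
  f''(0.9273) = 2 > 0 → local minimum
  f''(3.1416) = -2 < 0 → local maximum

Critical points: x = atan(4/3) ≈ 0.9273 (local minimum); x = pi ≈ 3.1416 (local maximum)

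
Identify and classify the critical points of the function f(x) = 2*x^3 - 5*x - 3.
f'(x) = 6*x^2 - 5

Solve f'(x) = 0:
  6*x^2 - 5 = 0 has no rational roots; quadratic formula: x = (0 ± √120)/12.
  ⇒ x = -sqrt(30)/6 ≈ -0.9129, sqrt(30)/6 ≈ 0.9129

f''(x) = 12*x
Second-derivative test at each critical point:
  f''(-0.9129) = -10.9545 < 0 → local maximum
  f''(0.9129) = 10.9545 > 0 → local minimum

Critical points: x = -sqrt(30)/6 ≈ -0.9129 (local maximum); x = sqrt(30)/6 ≈ 0.9129 (local minimum)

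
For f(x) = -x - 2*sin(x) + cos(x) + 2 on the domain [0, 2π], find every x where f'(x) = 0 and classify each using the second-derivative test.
f'(x) = -sin(x) - 2*cos(x) - 1

Solve f'(x) = 0 on [0, 2π]:
  f'(x) = 0 ⇔ -sin(x) - 2*cos(x) = 1. Write the left side as R·cos(x + φ) with R = √((-2)² + 1²) = sqrt(5), cos φ = -2*sqrt(5)/5, sin φ = sqrt(5)/5; then cos(x + φ) = sqrt(5)/5. Solve for x and keep the solutions lying in [0, 2π].
  ⇒ x = pi - atan(3/4) ≈ 2.4981, 3*pi/2 ≈ 4.7124

f''(x) = 2*sin(x) - cos(x)
Second-derivative test at each critical point:
  f''(2.4981) = 2 > 0 → local minimum
  f''(4.7124) = -2 < 0 → local maximum

Critical points: x = pi - atan(3/4) ≈ 2.4981 (local minimum); x = 3*pi/2 ≈ 4.7124 (local maximum)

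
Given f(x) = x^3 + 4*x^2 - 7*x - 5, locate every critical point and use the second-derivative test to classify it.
f'(x) = 3*x^2 + 8*x - 7

Solve f'(x) = 0:
  3*x^2 + 8*x - 7 = 0 has no rational roots; quadratic formula: x = (-8 ± √148)/6.
  ⇒ x = -sqrt(37)/3 - 4/3 ≈ -3.3609, -4/3 + sqrt(37)/3 ≈ 0.6943

f''(x) = 6*x + 8
Second-derivative test at each critical point:
  f''(-3.3609) = -12.1655 < 0 → local maximum
  f''(0.6943) = 12.1655 > 0 → local minimum

Critical points: x = -sqrt(37)/3 - 4/3 ≈ -3.3609 (local maximum); x = -4/3 + sqrt(37)/3 ≈ 0.6943 (local minimum)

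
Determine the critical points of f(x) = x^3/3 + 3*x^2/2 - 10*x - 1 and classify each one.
f'(x) = x^2 + 3*x - 10

Solve f'(x) = 0:
  Factor: x^2 + 3*x - 10 = (x - 2)*(x + 5) = 0.
  ⇒ x = -5, 2

f''(x) = 2*x + 3
Second-derivative test at each critical point:
  f''(-5) = -7 < 0 → local maximum
  f''(2) = 7 > 0 → local minimum

Critical points: x = -5 (local maximum); x = 2 (local minimum)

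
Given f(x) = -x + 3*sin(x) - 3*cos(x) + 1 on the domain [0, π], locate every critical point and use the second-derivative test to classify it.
f'(x) = 3*sqrt(2)*sin(x + pi/4) - 1

Solve f'(x) = 0 on [0, π]:
  f'(x) = 0 ⇔ 3*sin(x) + 3*cos(x) = 1. Write the left side as R·cos(x + φ) with R = √(3² + (-3)²) = 3*sqrt(2), cos φ = sqrt(2)/2, sin φ = -sqrt(2)/2; then cos(x + φ) = sqrt(2)/6. Solve for x and keep the solutions lying in [0, π].
  ⇒ x = atan((1 + sqrt(17))/(1 - sqrt(17))) + pi ≈ 2.1183

f''(x) = 3*sqrt(2)*cos(x + pi/4)
Second-derivative test at each critical point:
  f''(2.1183) = -4.1231 < 0 → local maximum

Critical points: x = atan((1 + sqrt(17))/(1 - sqrt(17))) + pi ≈ 2.1183 (local maximum)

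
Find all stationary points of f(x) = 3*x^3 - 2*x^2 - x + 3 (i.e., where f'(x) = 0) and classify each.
f'(x) = 9*x^2 - 4*x - 1

Solve f'(x) = 0:
  9*x^2 - 4*x - 1 = 0 has no rational roots; quadratic formula: x = (4 ± √52)/18.
  ⇒ x = 2/9 - sqrt(13)/9 ≈ -0.1784, 2/9 + sqrt(13)/9 ≈ 0.6228

f''(x) = 18*x - 4
Second-derivative test at each critical point:
  f''(-0.1784) = -7.2111 < 0 → local maximum
  f''(0.6228) = 7.2111 > 0 → local minimum

Critical points: x = 2/9 - sqrt(13)/9 ≈ -0.1784 (local maximum); x = 2/9 + sqrt(13)/9 ≈ 0.6228 (local minimum)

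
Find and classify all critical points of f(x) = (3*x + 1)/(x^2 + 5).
f'(x) = (-3*x^2 - 2*x + 15)/(x^4 + 10*x^2 + 25)

Solve f'(x) = 0:
  f'(x) = -(3*x^2 + 2*x - 15)/(x^2 + 5)^2; the denominator is positive wherever f is defined, so f'(x) = 0 ⇔ -3*x^2 - 2*x + 15 = 0.
  3*x^2 + 2*x - 15 = 0 has no rational roots; quadratic formula: x = (-2 ± √184)/6.
  ⇒ x = -sqrt(46)/3 - 1/3 ≈ -2.5941, -1/3 + sqrt(46)/3 ≈ 1.9274

f''(x) = 2*(4*x^2*(3*x + 1) - (9*x + 1)*(x^2 + 5))/(x^2 + 5)^3
Second-derivative test at each critical point:
  f''(-2.5941) = 0.0986 > 0 → local minimum
  f''(1.9274) = -0.1786 < 0 → local maximum

Critical points: x = -sqrt(46)/3 - 1/3 ≈ -2.5941 (local minimum); x = -1/3 + sqrt(46)/3 ≈ 1.9274 (local maximum)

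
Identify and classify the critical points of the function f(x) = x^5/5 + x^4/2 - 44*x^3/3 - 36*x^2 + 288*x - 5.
f'(x) = x^4 + 2*x^3 - 44*x^2 - 72*x + 288

Solve f'(x) = 0:
  Factor: x^4 + 2*x^3 - 44*x^2 - 72*x + 288 = (x - 6)*(x - 2)*(x + 4)*(x + 6) = 0.
  ⇒ x = -6, -4, 2, 6

f''(x) = 4*x^3 + 6*x^2 - 88*x - 72
Second-derivative test at each critical point:
  f''(-6) = -192 < 0 → local maximum
  f''(-4) = 120 > 0 → local minimum
  f''(2) = -192 < 0 → local maximum
  f''(6) = 480 > 0 → local minimum

Critical points: x = -6 (local maximum); x = -4 (local minimum); x = 2 (local maximum); x = 6 (local minimum)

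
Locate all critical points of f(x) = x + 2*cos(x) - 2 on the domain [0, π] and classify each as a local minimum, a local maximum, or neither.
f'(x) = 1 - 2*sin(x)

Solve f'(x) = 0 on [0, π]:
  f'(x) = 0 ⇔ sin(x) = 1/2, i.e. x = arcsin(1/2) + 2nπ or x = π − arcsin(1/2) + 2nπ; keep the solutions lying in [0, π].
  ⇒ x = pi/6 ≈ 0.5236, 5*pi/6 ≈ 2.6180

f''(x) = -2*cos(x)
Second-derivative test at each critical point:
  f''(0.5236) = -1.7321 < 0 → local maximum
  f''(2.6180) = 1.7321 > 0 → local minimum

Critical points: x = pi/6 ≈ 0.5236 (local maximum); x = 5*pi/6 ≈ 2.6180 (local minimum)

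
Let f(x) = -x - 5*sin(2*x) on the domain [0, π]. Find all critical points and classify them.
f'(x) = 20*sin(x)^2 - 11

Solve f'(x) = 0 on [0, π]:
  f'(x) = 0 ⇔ cos(2*x) = -1/10, i.e. 2*x = ±arccos(-1/10) + 2nπ; keep the solutions lying in [0, π].
  ⇒ x = acos(-1/10)/2 ≈ 0.8355, pi - acos(-1/10)/2 ≈ 2.3061

f''(x) = 20*sin(2*x)
Second-derivative test at each critical point:
  f''(0.8355) = 19.8997 > 0 → local minimum
  f''(2.3061) = -19.8997 < 0 → local maximum

Critical points: x = acos(-1/10)/2 ≈ 0.8355 (local minimum); x = pi - acos(-1/10)/2 ≈ 2.3061 (local maximum)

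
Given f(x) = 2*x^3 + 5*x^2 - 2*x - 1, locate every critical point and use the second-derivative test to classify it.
f'(x) = 6*x^2 + 10*x - 2

Solve f'(x) = 0:
  Factor: 6*x^2 + 10*x - 2 = 2*(3*x^2 + 5*x - 1); 3*x^2 + 5*x - 1 = 0 has no rational roots; quadratic formula: x = (-5 ± √37)/6.
  ⇒ x = -sqrt(37)/6 - 5/6 ≈ -1.8471, -5/6 + sqrt(37)/6 ≈ 0.1805

f''(x) = 12*x + 10
Second-derivative test at each critical point:
  f''(-1.8471) = -12.1655 < 0 → local maximum
  f''(0.1805) = 12.1655 > 0 → local minimum

Critical points: x = -sqrt(37)/6 - 5/6 ≈ -1.8471 (local maximum); x = -5/6 + sqrt(37)/6 ≈ 0.1805 (local minimum)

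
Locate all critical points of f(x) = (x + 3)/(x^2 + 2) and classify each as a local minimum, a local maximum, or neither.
f'(x) = (x^2 - 2*x*(x + 3) + 2)/(x^2 + 2)^2

Solve f'(x) = 0:
  f'(x) = -(x^2 + 6*x - 2)/(x^2 + 2)^2; the denominator is positive wherever f is defined, so f'(x) = 0 ⇔ -x^2 - 6*x + 2 = 0.
  x^2 + 6*x - 2 = 0 has no rational roots; quadratic formula: x = (-6 ± √44)/2.
  ⇒ x = -sqrt(11) - 3 ≈ -6.3166, -3 + sqrt(11) ≈ 0.3166

f''(x) = 2*(4*x^2*(x + 3) - 3*(x + 1)*(x^2 + 2))/(x^2 + 2)^3
Second-derivative test at each critical point:
  f''(-6.3166) = 0.0038 > 0 → local minimum
  f''(0.3166) = -1.5038 < 0 → local maximum

Critical points: x = -sqrt(11) - 3 ≈ -6.3166 (local minimum); x = -3 + sqrt(11) ≈ 0.3166 (local maximum)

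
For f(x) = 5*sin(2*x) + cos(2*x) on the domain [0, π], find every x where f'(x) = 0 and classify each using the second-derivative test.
f'(x) = -2*sin(2*x) + 10*cos(2*x)

Solve f'(x) = 0 on [0, π]:
  f'(x) = 0 ⇔ 5*cos(2*x) = sin(2*x) ⇔ tan(2*x) = 5, i.e. 2*x = arctan(5) + nπ; keep the solutions lying in [0, π].
  ⇒ x = atan(5)/2 ≈ 0.6867, atan(5)/2 + pi/2 ≈ 2.2575

f''(x) = -20*sin(2*x) - 4*cos(2*x)
Second-derivative test at each critical point:
  f''(0.6867) = -20.3961 < 0 → local maximum
  f''(2.2575) = 20.3961 > 0 → local minimum

Critical points: x = atan(5)/2 ≈ 0.6867 (local maximum); x = atan(5)/2 + pi/2 ≈ 2.2575 (local minimum)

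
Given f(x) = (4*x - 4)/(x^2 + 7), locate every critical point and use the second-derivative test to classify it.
f'(x) = 4*(x^2 - 2*x*(x - 1) + 7)/(x^2 + 7)^2

Solve f'(x) = 0:
  f'(x) = -4*(x^2 - 2*x - 7)/(x^2 + 7)^2; the denominator is positive wherever f is defined, so f'(x) = 0 ⇔ -4*x^2 + 8*x + 28 = 0.
  Factor: -4*x^2 + 8*x + 28 = -4*(x^2 - 2*x - 7); x^2 - 2*x - 7 = 0 has no rational roots; quadratic formula: x = (2 ± √32)/2.
  ⇒ x = 1 - 2*sqrt(2) ≈ -1.8284, 1 + 2*sqrt(2) ≈ 3.8284

f''(x) = 8*(4*x^2*(x - 1) + (1 - 3*x)*(x^2 + 7))/(x^2 + 7)^3
Second-derivative test at each critical point:
  f''(-1.8284) = 0.2115 > 0 → local minimum
  f''(3.8284) = -0.0482 < 0 → local maximum

Critical points: x = 1 - 2*sqrt(2) ≈ -1.8284 (local minimum); x = 1 + 2*sqrt(2) ≈ 3.8284 (local maximum)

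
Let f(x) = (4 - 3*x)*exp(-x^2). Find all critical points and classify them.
f'(x) = (2*x*(3*x - 4) - 3)*exp(-x^2)

Solve f'(x) = 0:
  f'(x) = (6*x^2 - 8*x - 3)·exp(-x^2) and exp(-x^2) > 0 for every x, so f'(x) = 0 ⇔ 6*x^2 - 8*x - 3 = 0.
  6*x^2 - 8*x - 3 = 0 has no rational roots; quadratic formula: x = (8 ± √136)/12.
  ⇒ x = 2/3 - sqrt(34)/6 ≈ -0.3052, 2/3 + sqrt(34)/6 ≈ 1.6385

f''(x) = 2*(2*x^2*(4 - 3*x) + 9*x - 4)*exp(-x^2)
Second-derivative test at each critical point:
  f''(-0.3052) = -10.6250 < 0 → local maximum
  f''(1.6385) = 0.7959 > 0 → local minimum

Critical points: x = 2/3 - sqrt(34)/6 ≈ -0.3052 (local maximum); x = 2/3 + sqrt(34)/6 ≈ 1.6385 (local minimum)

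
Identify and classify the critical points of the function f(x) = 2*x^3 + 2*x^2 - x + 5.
f'(x) = 6*x^2 + 4*x - 1

Solve f'(x) = 0:
  6*x^2 + 4*x - 1 = 0 has no rational roots; quadratic formula: x = (-4 ± √40)/12.
  ⇒ x = -sqrt(10)/6 - 1/3 ≈ -0.8604, -1/3 + sqrt(10)/6 ≈ 0.1937

f''(x) = 12*x + 4
Second-derivative test at each critical point:
  f''(-0.8604) = -6.3246 < 0 → local maximum
  f''(0.1937) = 6.3246 > 0 → local minimum

Critical points: x = -sqrt(10)/6 - 1/3 ≈ -0.8604 (local maximum); x = -1/3 + sqrt(10)/6 ≈ 0.1937 (local minimum)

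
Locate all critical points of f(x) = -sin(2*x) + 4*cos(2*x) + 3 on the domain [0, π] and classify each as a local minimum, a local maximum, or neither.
f'(x) = -8*sin(2*x) - 2*cos(2*x)

Solve f'(x) = 0 on [0, π]:
  f'(x) = 0 ⇔ -cos(2*x) = 4*sin(2*x) ⇔ tan(2*x) = -1/4, i.e. 2*x = arctan(-1/4) + nπ; keep the solutions lying in [0, π].
  ⇒ x = -atan(1/4)/2 + pi/2 ≈ 1.4483, pi - atan(1/4)/2 ≈ 3.0191

f''(x) = 4*sin(2*x) - 16*cos(2*x)
Second-derivative test at each critical point:
  f''(1.4483) = 16.4924 > 0 → local minimum
  f''(3.0191) = -16.4924 < 0 → local maximum

Critical points: x = -atan(1/4)/2 + pi/2 ≈ 1.4483 (local minimum); x = pi - atan(1/4)/2 ≈ 3.0191 (local maximum)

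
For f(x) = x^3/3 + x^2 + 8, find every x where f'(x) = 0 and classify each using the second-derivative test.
f'(x) = x*(x + 2)

Solve f'(x) = 0:
  Factor: x^2 + 2*x = x*(x + 2) = 0.
  ⇒ x = -2, 0

f''(x) = 2*x + 2
Second-derivative test at each critical point:
  f''(-2) = -2 < 0 → local maximum
  f''(0) = 2 > 0 → local minimum

Critical points: x = -2 (local maximum); x = 0 (local minimum)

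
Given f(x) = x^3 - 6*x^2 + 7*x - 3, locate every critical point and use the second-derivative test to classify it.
f'(x) = 3*x^2 - 12*x + 7

Solve f'(x) = 0:
  3*x^2 - 12*x + 7 = 0 has no rational roots; quadratic formula: x = (12 ± √60)/6.
  ⇒ x = 2 - sqrt(15)/3 ≈ 0.7090, sqrt(15)/3 + 2 ≈ 3.2910

f''(x) = 6*x - 12
Second-derivative test at each critical point:
  f''(0.7090) = -7.7460 < 0 → local maximum
  f''(3.2910) = 7.7460 > 0 → local minimum

Critical points: x = 2 - sqrt(15)/3 ≈ 0.7090 (local maximum); x = sqrt(15)/3 + 2 ≈ 3.2910 (local minimum)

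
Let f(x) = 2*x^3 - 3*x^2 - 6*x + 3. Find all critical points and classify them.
f'(x) = 6*x^2 - 6*x - 6

Solve f'(x) = 0:
  Factor: 6*x^2 - 6*x - 6 = 6*(x^2 - x - 1); x^2 - x - 1 = 0 has no rational roots; quadratic formula: x = (1 ± √5)/2.
  ⇒ x = 1/2 - sqrt(5)/2 ≈ -0.6180, 1/2 + sqrt(5)/2 ≈ 1.6180

f''(x) = 12*x - 6
Second-derivative test at each critical point:
  f''(-0.6180) = -13.4164 < 0 → local maximum
  f''(1.6180) = 13.4164 > 0 → local minimum

Critical points: x = 1/2 - sqrt(5)/2 ≈ -0.6180 (local maximum); x = 1/2 + sqrt(5)/2 ≈ 1.6180 (local minimum)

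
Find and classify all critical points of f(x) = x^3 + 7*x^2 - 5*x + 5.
f'(x) = 3*x^2 + 14*x - 5

Solve f'(x) = 0:
  Factor: 3*x^2 + 14*x - 5 = (x + 5)*(3*x - 1) = 0.
  ⇒ x = -5, 1/3

f''(x) = 6*x + 14
Second-derivative test at each critical point:
  f''(-5) = -16 < 0 → local maximum
  f''(1/3) = 16 > 0 → local minimum

Critical points: x = -5 (local maximum); x = 1/3 (local minimum)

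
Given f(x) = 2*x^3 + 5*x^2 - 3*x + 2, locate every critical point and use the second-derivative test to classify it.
f'(x) = 6*x^2 + 10*x - 3

Solve f'(x) = 0:
  6*x^2 + 10*x - 3 = 0 has no rational roots; quadratic formula: x = (-10 ± √172)/12.
  ⇒ x = -sqrt(43)/6 - 5/6 ≈ -1.9262, -5/6 + sqrt(43)/6 ≈ 0.2596

f''(x) = 12*x + 10
Second-derivative test at each critical point:
  f''(-1.9262) = -13.1149 < 0 → local maximum
  f''(0.2596) = 13.1149 > 0 → local minimum

Critical points: x = -sqrt(43)/6 - 5/6 ≈ -1.9262 (local maximum); x = -5/6 + sqrt(43)/6 ≈ 0.2596 (local minimum)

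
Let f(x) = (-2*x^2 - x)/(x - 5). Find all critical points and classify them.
f'(x) = (-2*x^2 + 20*x + 5)/(x^2 - 10*x + 25)

Solve f'(x) = 0:
  f'(x) = -(2*x^2 - 20*x - 5)/(x - 5)^2; the denominator is positive wherever f is defined, so f'(x) = 0 ⇔ -2*x^2 + 20*x + 5 = 0.
  2*x^2 - 20*x - 5 = 0 has no rational roots; quadratic formula: x = (20 ± √440)/4.
  ⇒ x = 5 - sqrt(110)/2 ≈ -0.2440, 5 + sqrt(110)/2 ≈ 10.2440

f''(x) = -110/(x^3 - 15*x^2 + 75*x - 125)
Second-derivative test at each critical point:
  f''(-0.2440) = 0.7628 > 0 → local minimum
  f''(10.2440) = -0.7628 < 0 → local maximum

Critical points: x = 5 - sqrt(110)/2 ≈ -0.2440 (local minimum); x = 5 + sqrt(110)/2 ≈ 10.2440 (local maximum)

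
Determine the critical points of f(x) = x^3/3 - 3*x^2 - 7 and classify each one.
f'(x) = x*(x - 6)

Solve f'(x) = 0:
  Factor: x^2 - 6*x = x*(x - 6) = 0.
  ⇒ x = 0, 6

f''(x) = 2*x - 6
Second-derivative test at each critical point:
  f''(0) = -6 < 0 → local maximum
  f''(6) = 6 > 0 → local minimum

Critical points: x = 0 (local maximum); x = 6 (local minimum)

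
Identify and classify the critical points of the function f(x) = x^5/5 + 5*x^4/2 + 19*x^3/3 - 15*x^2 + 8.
f'(x) = x*(x^3 + 10*x^2 + 19*x - 30)

Solve f'(x) = 0:
  Factor: x^4 + 10*x^3 + 19*x^2 - 30*x = x*(x - 1)*(x + 5)*(x + 6) = 0.
  ⇒ x = -6, -5, 0, 1

f''(x) = 4*x^3 + 30*x^2 + 38*x - 30
Second-derivative test at each critical point:
  f''(-6) = -42 < 0 → local maximum
  f''(-5) = 30 > 0 → local minimum
  f''(0) = -30 < 0 → local maximum
  f''(1) = 42 > 0 → local minimum

Critical points: x = -6 (local maximum); x = -5 (local minimum); x = 0 (local maximum); x = 1 (local minimum)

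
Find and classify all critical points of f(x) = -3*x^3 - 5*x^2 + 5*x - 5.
f'(x) = -9*x^2 - 10*x + 5

Solve f'(x) = 0:
  9*x^2 + 10*x - 5 = 0 has no rational roots; quadratic formula: x = (-10 ± √280)/18.
  ⇒ x = -sqrt(70)/9 - 5/9 ≈ -1.4852, -5/9 + sqrt(70)/9 ≈ 0.3741

f''(x) = -18*x - 10
Second-derivative test at each critical point:
  f''(-1.4852) = 16.7332 > 0 → local minimum
  f''(0.3741) = -16.7332 < 0 → local maximum

Critical points: x = -sqrt(70)/9 - 5/9 ≈ -1.4852 (local minimum); x = -5/9 + sqrt(70)/9 ≈ 0.3741 (local maximum)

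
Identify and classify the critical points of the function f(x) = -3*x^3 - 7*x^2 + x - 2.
f'(x) = -9*x^2 - 14*x + 1

Solve f'(x) = 0:
  9*x^2 + 14*x - 1 = 0 has no rational roots; quadratic formula: x = (-14 ± √232)/18.
  ⇒ x = -sqrt(58)/9 - 7/9 ≈ -1.6240, -7/9 + sqrt(58)/9 ≈ 0.0684

f''(x) = -18*x - 14
Second-derivative test at each critical point:
  f''(-1.6240) = 15.2315 > 0 → local minimum
  f''(0.0684) = -15.2315 < 0 → local maximum

Critical points: x = -sqrt(58)/9 - 7/9 ≈ -1.6240 (local minimum); x = -7/9 + sqrt(58)/9 ≈ 0.0684 (local maximum)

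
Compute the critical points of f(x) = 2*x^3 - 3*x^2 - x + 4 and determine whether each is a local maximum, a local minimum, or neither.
f'(x) = 6*x^2 - 6*x - 1

Solve f'(x) = 0:
  6*x^2 - 6*x - 1 = 0 has no rational roots; quadratic formula: x = (6 ± √60)/12.
  ⇒ x = 1/2 - sqrt(15)/6 ≈ -0.1455, 1/2 + sqrt(15)/6 ≈ 1.1455

f''(x) = 12*x - 6
Second-derivative test at each critical point:
  f''(-0.1455) = -7.7460 < 0 → local maximum
  f''(1.1455) = 7.7460 > 0 → local minimum

Critical points: x = 1/2 - sqrt(15)/6 ≈ -0.1455 (local maximum); x = 1/2 + sqrt(15)/6 ≈ 1.1455 (local minimum)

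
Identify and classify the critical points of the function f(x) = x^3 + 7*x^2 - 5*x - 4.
f'(x) = 3*x^2 + 14*x - 5

Solve f'(x) = 0:
  Factor: 3*x^2 + 14*x - 5 = (x + 5)*(3*x - 1) = 0.
  ⇒ x = -5, 1/3

f''(x) = 6*x + 14
Second-derivative test at each critical point:
  f''(-5) = -16 < 0 → local maximum
  f''(1/3) = 16 > 0 → local minimum

Critical points: x = -5 (local maximum); x = 1/3 (local minimum)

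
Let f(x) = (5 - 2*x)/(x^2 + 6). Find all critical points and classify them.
f'(x) = 2*(x^2 - 5*x - 6)/(x^4 + 12*x^2 + 36)

Solve f'(x) = 0:
  f'(x) = 2*(x - 6)*(x + 1)/(x^2 + 6)^2; the denominator is positive wherever f is defined, so f'(x) = 0 ⇔ 2*x^2 - 10*x - 12 = 0.
  Factor: 2*x^2 - 10*x - 12 = 2*(x - 6)*(x + 1) = 0.
  ⇒ x = -1, 6

f''(x) = 2*(4*x^2*(5 - 2*x) + (6*x - 5)*(x^2 + 6))/(x^2 + 6)^3
Second-derivative test at each critical point:
  f''(-1) = -2/7 < 0 → local maximum
  f''(6) = 1/126 > 0 → local minimum

Critical points: x = -1 (local maximum); x = 6 (local minimum)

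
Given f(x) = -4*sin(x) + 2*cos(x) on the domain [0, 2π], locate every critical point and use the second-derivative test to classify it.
f'(x) = -2*sin(x) - 4*cos(x)

Solve f'(x) = 0 on [0, 2π]:
  f'(x) = 0 ⇔ -4*cos(x) = 2*sin(x) ⇔ tan(x) = -2, i.e. x = arctan(-2) + nπ; keep the solutions lying in [0, 2π].
  ⇒ x = pi - atan(2) ≈ 2.0344, -atan(2) + 2*pi ≈ 5.1760

f''(x) = 4*sin(x) - 2*cos(x)
Second-derivative test at each critical point:
  f''(2.0344) = 4.4721 > 0 → local minimum
  f''(5.1760) = -4.4721 < 0 → local maximum

Critical points: x = pi - atan(2) ≈ 2.0344 (local minimum); x = -atan(2) + 2*pi ≈ 5.1760 (local maximum)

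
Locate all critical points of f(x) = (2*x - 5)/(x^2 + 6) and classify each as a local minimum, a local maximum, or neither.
f'(x) = 2*(-x^2 + 5*x + 6)/(x^4 + 12*x^2 + 36)

Solve f'(x) = 0:
  f'(x) = -2*(x - 6)*(x + 1)/(x^2 + 6)^2; the denominator is positive wherever f is defined, so f'(x) = 0 ⇔ -2*x^2 + 10*x + 12 = 0.
  Factor: -2*x^2 + 10*x + 12 = -2*(x - 6)*(x + 1) = 0.
  ⇒ x = -1, 6

f''(x) = 2*(4*x^2*(2*x - 5) + (5 - 6*x)*(x^2 + 6))/(x^2 + 6)^3
Second-derivative test at each critical point:
  f''(-1) = 2/7 > 0 → local minimum
  f''(6) = -1/126 < 0 → local maximum

Critical points: x = -1 (local minimum); x = 6 (local maximum)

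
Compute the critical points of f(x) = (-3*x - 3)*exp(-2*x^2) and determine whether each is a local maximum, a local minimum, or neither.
f'(x) = 3*(4*x*(x + 1) - 1)*exp(-2*x^2)

Solve f'(x) = 0:
  f'(x) = (12*x^2 + 12*x - 3)·exp(-2*x^2) and exp(-2*x^2) > 0 for every x, so f'(x) = 0 ⇔ 12*x^2 + 12*x - 3 = 0.
  Factor: 12*x^2 + 12*x - 3 = 3*(4*x^2 + 4*x - 1); 4*x^2 + 4*x - 1 = 0 has no rational roots; quadratic formula: x = (-4 ± √32)/8.
  ⇒ x = -sqrt(2)/2 - 1/2 ≈ -1.2071, -1/2 + sqrt(2)/2 ≈ 0.2071

f''(x) = 12*(-4*x^2*(x + 1) + 3*x + 1)*exp(-2*x^2)
Second-derivative test at each critical point:
  f''(-1.2071) = -0.9206 < 0 → local maximum
  f''(0.2071) = 15.5754 > 0 → local minimum

Critical points: x = -sqrt(2)/2 - 1/2 ≈ -1.2071 (local maximum); x = -1/2 + sqrt(2)/2 ≈ 0.2071 (local minimum)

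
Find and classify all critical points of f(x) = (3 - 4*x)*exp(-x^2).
f'(x) = 2*(x*(4*x - 3) - 2)*exp(-x^2)

Solve f'(x) = 0:
  f'(x) = (8*x^2 - 6*x - 4)·exp(-x^2) and exp(-x^2) > 0 for every x, so f'(x) = 0 ⇔ 8*x^2 - 6*x - 4 = 0.
  Factor: 8*x^2 - 6*x - 4 = 2*(4*x^2 - 3*x - 2); 4*x^2 - 3*x - 2 = 0 has no rational roots; quadratic formula: x = (3 ± √41)/8.
  ⇒ x = 3/8 - sqrt(41)/8 ≈ -0.4254, 3/8 + sqrt(41)/8 ≈ 1.1754

f''(x) = 2*(2*x^2*(3 - 4*x) + 12*x - 3)*exp(-x^2)
Second-derivative test at each critical point:
  f''(-0.4254) = -10.6864 < 0 → local maximum
  f''(1.1754) = 3.2168 > 0 → local minimum

Critical points: x = 3/8 - sqrt(41)/8 ≈ -0.4254 (local maximum); x = 3/8 + sqrt(41)/8 ≈ 1.1754 (local minimum)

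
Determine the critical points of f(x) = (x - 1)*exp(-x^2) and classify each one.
f'(x) = (-2*x*(x - 1) + 1)*exp(-x^2)

Solve f'(x) = 0:
  f'(x) = (-2*x^2 + 2*x + 1)·exp(-x^2) and exp(-x^2) > 0 for every x, so f'(x) = 0 ⇔ -2*x^2 + 2*x + 1 = 0.
  2*x^2 - 2*x - 1 = 0 has no rational roots; quadratic formula: x = (2 ± √12)/4.
  ⇒ x = 1/2 - sqrt(3)/2 ≈ -0.3660, 1/2 + sqrt(3)/2 ≈ 1.3660

f''(x) = 2*(2*x^2*(x - 1) - 3*x + 1)*exp(-x^2)
Second-derivative test at each critical point:
  f''(-0.3660) = 3.0297 > 0 → local minimum
  f''(1.3660) = -0.5360 < 0 → local maximum

Critical points: x = 1/2 - sqrt(3)/2 ≈ -0.3660 (local minimum); x = 1/2 + sqrt(3)/2 ≈ 1.3660 (local maximum)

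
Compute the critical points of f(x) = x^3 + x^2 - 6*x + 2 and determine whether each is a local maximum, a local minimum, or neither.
f'(x) = 3*x^2 + 2*x - 6

Solve f'(x) = 0:
  3*x^2 + 2*x - 6 = 0 has no rational roots; quadratic formula: x = (-2 ± √76)/6.
  ⇒ x = -sqrt(19)/3 - 1/3 ≈ -1.7863, -1/3 + sqrt(19)/3 ≈ 1.1196

f''(x) = 6*x + 2
Second-derivative test at each critical point:
  f''(-1.7863) = -8.7178 < 0 → local maximum
  f''(1.1196) = 8.7178 > 0 → local minimum

Critical points: x = -sqrt(19)/3 - 1/3 ≈ -1.7863 (local maximum); x = -1/3 + sqrt(19)/3 ≈ 1.1196 (local minimum)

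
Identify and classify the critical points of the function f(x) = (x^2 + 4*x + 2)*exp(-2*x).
f'(x) = 2*x*(-x - 3)*exp(-2*x)

Solve f'(x) = 0:
  f'(x) = (-2*x^2 - 6*x)·exp(-2*x) and exp(-2*x) > 0 for every x, so f'(x) = 0 ⇔ -2*x^2 - 6*x = 0.
  Factor: -2*x^2 - 6*x = -2*x*(x + 3) = 0.
  ⇒ x = -3, 0

f''(x) = 2*(2*x^2 + 4*x - 3)*exp(-2*x)
Second-derivative test at each critical point:
  f''(-3) = 2420.5728 > 0 → local minimum
  f''(0) = -6 < 0 → local maximum

Critical points: x = -3 (local minimum); x = 0 (local maximum)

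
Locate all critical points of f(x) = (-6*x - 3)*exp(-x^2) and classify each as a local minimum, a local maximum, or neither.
f'(x) = 6*(x*(2*x + 1) - 1)*exp(-x^2)

Solve f'(x) = 0:
  f'(x) = (12*x^2 + 6*x - 6)·exp(-x^2) and exp(-x^2) > 0 for every x, so f'(x) = 0 ⇔ 12*x^2 + 6*x - 6 = 0.
  Factor: 12*x^2 + 6*x - 6 = 6*(x + 1)*(2*x - 1) = 0.
  ⇒ x = -1, 1/2

f''(x) = 6*(-4*x^3 - 2*x^2 + 6*x + 1)*exp(-x^2)
Second-derivative test at each critical point:
  f''(-1) = -6.6218 < 0 → local maximum
  f''(1/2) = 14.0184 > 0 → local minimum

Critical points: x = -1 (local maximum); x = 1/2 (local minimum)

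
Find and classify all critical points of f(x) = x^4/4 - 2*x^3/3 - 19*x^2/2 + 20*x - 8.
f'(x) = x^3 - 2*x^2 - 19*x + 20

Solve f'(x) = 0:
  Factor: x^3 - 2*x^2 - 19*x + 20 = (x - 5)*(x - 1)*(x + 4) = 0.
  ⇒ x = -4, 1, 5

f''(x) = 3*x^2 - 4*x - 19
Second-derivative test at each critical point:
  f''(-4) = 45 > 0 → local minimum
  f''(1) = -20 < 0 → local maximum
  f''(5) = 36 > 0 → local minimum

Critical points: x = -4 (local minimum); x = 1 (local maximum); x = 5 (local minimum)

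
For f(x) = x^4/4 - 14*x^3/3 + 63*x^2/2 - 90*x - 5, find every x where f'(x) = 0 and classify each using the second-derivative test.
f'(x) = x^3 - 14*x^2 + 63*x - 90

Solve f'(x) = 0:
  Factor: x^3 - 14*x^2 + 63*x - 90 = (x - 6)*(x - 5)*(x - 3) = 0.
  ⇒ x = 3, 5, 6

f''(x) = 3*x^2 - 28*x + 63
Second-derivative test at each critical point:
  f''(3) = 6 > 0 → local minimum
  f''(5) = -2 < 0 → local maximum
  f''(6) = 3 > 0 → local minimum

Critical points: x = 3 (local minimum); x = 5 (local maximum); x = 6 (local minimum)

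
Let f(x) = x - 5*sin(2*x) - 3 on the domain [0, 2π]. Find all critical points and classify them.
f'(x) = 1 - 10*cos(2*x)

Solve f'(x) = 0 on [0, 2π]:
  f'(x) = 0 ⇔ cos(2*x) = 1/10, i.e. 2*x = ±arccos(1/10) + 2nπ; keep the solutions lying in [0, 2π].
  ⇒ x = acos(1/10)/2 ≈ 0.7353, pi - acos(1/10)/2 ≈ 2.4063, acos(1/10)/2 + pi ≈ 3.8769, -acos(1/10)/2 + 2*pi ≈ 5.5479

f''(x) = 20*sin(2*x)
Second-derivative test at each critical point:
  f''(0.7353) = 19.8997 > 0 → local minimum
  f''(2.4063) = -19.8997 < 0 → local maximum
  f''(3.8769) = 19.8997 > 0 → local minimum
  f''(5.5479) = -19.8997 < 0 → local maximum

Critical points: x = acos(1/10)/2 ≈ 0.7353 (local minimum); x = pi - acos(1/10)/2 ≈ 2.4063 (local maximum); x = acos(1/10)/2 + pi ≈ 3.8769 (local minimum); x = -acos(1/10)/2 + 2*pi ≈ 5.5479 (local maximum)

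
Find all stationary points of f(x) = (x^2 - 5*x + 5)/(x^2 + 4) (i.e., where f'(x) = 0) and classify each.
f'(x) = (5*x^2 - 2*x - 20)/(x^4 + 8*x^2 + 16)

Solve f'(x) = 0:
  f'(x) = (5*x^2 - 2*x - 20)/(x^2 + 4)^2; the denominator is positive wherever f is defined, so f'(x) = 0 ⇔ 5*x^2 - 2*x - 20 = 0.
  5*x^2 - 2*x - 20 = 0 has no rational roots; quadratic formula: x = (2 ± √404)/10.
  ⇒ x = 1/5 - sqrt(101)/5 ≈ -1.8100, 1/5 + sqrt(101)/5 ≈ 2.2100

f''(x) = 2*(-5*x^3 + 3*x^2 + 60*x - 4)/(x^6 + 12*x^4 + 48*x^2 + 64)
Second-derivative test at each critical point:
  f''(-1.8100) = -0.3797 < 0 → local maximum
  f''(2.2100) = 0.2547 > 0 → local minimum

Critical points: x = 1/5 - sqrt(101)/5 ≈ -1.8100 (local maximum); x = 1/5 + sqrt(101)/5 ≈ 2.2100 (local minimum)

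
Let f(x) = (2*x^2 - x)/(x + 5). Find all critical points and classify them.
f'(x) = (2*x^2 + 20*x - 5)/(x^2 + 10*x + 25)

Solve f'(x) = 0:
  f'(x) = (2*x^2 + 20*x - 5)/(x + 5)^2; the denominator is positive wherever f is defined, so f'(x) = 0 ⇔ 2*x^2 + 20*x - 5 = 0.
  2*x^2 + 20*x - 5 = 0 has no rational roots; quadratic formula: x = (-20 ± √440)/4.
  ⇒ x = -sqrt(110)/2 - 5 ≈ -10.2440, -5 + sqrt(110)/2 ≈ 0.2440

f''(x) = 110/(x^3 + 15*x^2 + 75*x + 125)
Second-derivative test at each critical point:
  f''(-10.2440) = -0.7628 < 0 → local maximum
  f''(0.2440) = 0.7628 > 0 → local minimum

Critical points: x = -sqrt(110)/2 - 5 ≈ -10.2440 (local maximum); x = -5 + sqrt(110)/2 ≈ 0.2440 (local minimum)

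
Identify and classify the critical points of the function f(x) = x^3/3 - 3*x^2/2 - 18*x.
f'(x) = x^2 - 3*x - 18

Solve f'(x) = 0:
  Factor: x^2 - 3*x - 18 = (x - 6)*(x + 3) = 0.
  ⇒ x = -3, 6

f''(x) = 2*x - 3
Second-derivative test at each critical point:
  f''(-3) = -9 < 0 → local maximum
  f''(6) = 9 > 0 → local minimum

Critical points: x = -3 (local maximum); x = 6 (local minimum)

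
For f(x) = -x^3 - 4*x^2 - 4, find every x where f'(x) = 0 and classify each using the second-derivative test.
f'(x) = x*(-3*x - 8)

Solve f'(x) = 0:
  Factor: -3*x^2 - 8*x = -x*(3*x + 8) = 0.
  ⇒ x = -8/3, 0

f''(x) = -6*x - 8
Second-derivative test at each critical point:
  f''(-8/3) = 8 > 0 → local minimum
  f''(0) = -8 < 0 → local maximum

Critical points: x = -8/3 (local minimum); x = 0 (local maximum)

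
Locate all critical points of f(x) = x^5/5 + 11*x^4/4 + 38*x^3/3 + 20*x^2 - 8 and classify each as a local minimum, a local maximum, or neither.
f'(x) = x*(x^3 + 11*x^2 + 38*x + 40)

Solve f'(x) = 0:
  Factor: x^4 + 11*x^3 + 38*x^2 + 40*x = x*(x + 2)*(x + 4)*(x + 5) = 0.
  ⇒ x = -5, -4, -2, 0

f''(x) = 4*x^3 + 33*x^2 + 76*x + 40
Second-derivative test at each critical point:
  f''(-5) = -15 < 0 → local maximum
  f''(-4) = 8 > 0 → local minimum
  f''(-2) = -12 < 0 → local maximum
  f''(0) = 40 > 0 → local minimum

Critical points: x = -5 (local maximum); x = -4 (local minimum); x = -2 (local maximum); x = 0 (local minimum)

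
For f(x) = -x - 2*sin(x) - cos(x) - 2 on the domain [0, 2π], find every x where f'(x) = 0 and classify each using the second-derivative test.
f'(x) = sin(x) - 2*cos(x) - 1

Solve f'(x) = 0 on [0, 2π]:
  f'(x) = 0 ⇔ sin(x) - 2*cos(x) = 1. Write the left side as R·cos(x + φ) with R = √((-2)² + (-1)²) = sqrt(5), cos φ = -2*sqrt(5)/5, sin φ = -sqrt(5)/5; then cos(x + φ) = sqrt(5)/5. Solve for x and keep the solutions lying in [0, 2π].
  ⇒ x = pi/2 ≈ 1.5708, atan(3/4) + pi ≈ 3.7851

f''(x) = 2*sin(x) + cos(x)
Second-derivative test at each critical point:
  f''(1.5708) = 2 > 0 → local minimum
  f''(3.7851) = -2 < 0 → local maximum

Critical points: x = pi/2 ≈ 1.5708 (local minimum); x = atan(3/4) + pi ≈ 3.7851 (local maximum)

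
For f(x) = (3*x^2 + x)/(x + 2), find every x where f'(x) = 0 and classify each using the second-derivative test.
f'(x) = (3*x^2 + 12*x + 2)/(x^2 + 4*x + 4)

Solve f'(x) = 0:
  f'(x) = (3*x^2 + 12*x + 2)/(x + 2)^2; the denominator is positive wherever f is defined, so f'(x) = 0 ⇔ 3*x^2 + 12*x + 2 = 0.
  3*x^2 + 12*x + 2 = 0 has no rational roots; quadratic formula: x = (-12 ± √120)/6.
  ⇒ x = -2 - sqrt(30)/3 ≈ -3.8257, -2 + sqrt(30)/3 ≈ -0.1743

f''(x) = 20/(x^3 + 6*x^2 + 12*x + 8)
Second-derivative test at each critical point:
  f''(-3.8257) = -3.2863 < 0 → local maximum
  f''(-0.1743) = 3.2863 > 0 → local minimum

Critical points: x = -2 - sqrt(30)/3 ≈ -3.8257 (local maximum); x = -2 + sqrt(30)/3 ≈ -0.1743 (local minimum)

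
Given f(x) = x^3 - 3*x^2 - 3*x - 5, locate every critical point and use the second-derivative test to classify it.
f'(x) = 3*x^2 - 6*x - 3

Solve f'(x) = 0:
  Factor: 3*x^2 - 6*x - 3 = 3*(x^2 - 2*x - 1); x^2 - 2*x - 1 = 0 has no rational roots; quadratic formula: x = (2 ± √8)/2.
  ⇒ x = 1 - sqrt(2) ≈ -0.4142, 1 + sqrt(2) ≈ 2.4142

f''(x) = 6*x - 6
Second-derivative test at each critical point:
  f''(-0.4142) = -8.4853 < 0 → local maximum
  f''(2.4142) = 8.4853 > 0 → local minimum

Critical points: x = 1 - sqrt(2) ≈ -0.4142 (local maximum); x = 1 + sqrt(2) ≈ 2.4142 (local minimum)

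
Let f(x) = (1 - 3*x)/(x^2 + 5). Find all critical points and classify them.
f'(x) = (3*x^2 - 2*x - 15)/(x^4 + 10*x^2 + 25)

Solve f'(x) = 0:
  f'(x) = (3*x^2 - 2*x - 15)/(x^2 + 5)^2; the denominator is positive wherever f is defined, so f'(x) = 0 ⇔ 3*x^2 - 2*x - 15 = 0.
  3*x^2 - 2*x - 15 = 0 has no rational roots; quadratic formula: x = (2 ± √184)/6.
  ⇒ x = 1/3 - sqrt(46)/3 ≈ -1.9274, 1/3 + sqrt(46)/3 ≈ 2.5941

f''(x) = 2*(4*x^2*(1 - 3*x) + (9*x - 1)*(x^2 + 5))/(x^2 + 5)^3
Second-derivative test at each critical point:
  f''(-1.9274) = -0.1786 < 0 → local maximum
  f''(2.5941) = 0.0986 > 0 → local minimum

Critical points: x = 1/3 - sqrt(46)/3 ≈ -1.9274 (local maximum); x = 1/3 + sqrt(46)/3 ≈ 2.5941 (local minimum)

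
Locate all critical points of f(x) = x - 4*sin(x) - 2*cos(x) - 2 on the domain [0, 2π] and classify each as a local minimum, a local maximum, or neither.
f'(x) = 2*sin(x) - 4*cos(x) + 1

Solve f'(x) = 0 on [0, 2π]:
  f'(x) = 0 ⇔ 2*sin(x) - 4*cos(x) = -1. Write the left side as R·cos(x + φ) with R = √((-4)² + (-2)²) = 2*sqrt(5), cos φ = -2*sqrt(5)/5, sin φ = -sqrt(5)/5; then cos(x + φ) = -sqrt(5)/10. Solve for x and keep the solutions lying in [0, 2π].
  ⇒ x = atan((-1 + 2*sqrt(19))/(2 + sqrt(19))) ≈ 0.8816, atan((-2*sqrt(19) - 1)/(2 - sqrt(19))) + pi ≈ 4.4743

f''(x) = 4*sin(x) + 2*cos(x)
Second-derivative test at each critical point:
  f''(0.8816) = 4.3589 > 0 → local minimum
  f''(4.4743) = -4.3589 < 0 → local maximum

Critical points: x = atan((-1 + 2*sqrt(19))/(2 + sqrt(19))) ≈ 0.8816 (local minimum); x = atan((-2*sqrt(19) - 1)/(2 - sqrt(19))) + pi ≈ 4.4743 (local maximum)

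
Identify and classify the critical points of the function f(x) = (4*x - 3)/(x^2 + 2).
f'(x) = 2*(-2*x^2 + 3*x + 4)/(x^4 + 4*x^2 + 4)

Solve f'(x) = 0:
  f'(x) = -2*(2*x^2 - 3*x - 4)/(x^2 + 2)^2; the denominator is positive wherever f is defined, so f'(x) = 0 ⇔ -4*x^2 + 6*x + 8 = 0.
  Factor: -4*x^2 + 6*x + 8 = -2*(2*x^2 - 3*x - 4); 2*x^2 - 3*x - 4 = 0 has no rational roots; quadratic formula: x = (3 ± √41)/4.
  ⇒ x = 3/4 - sqrt(41)/4 ≈ -0.8508, 3/4 + sqrt(41)/4 ≈ 2.3508

f''(x) = 2*(4*x^2*(4*x - 3) + 3*(1 - 4*x)*(x^2 + 2))/(x^2 + 2)^3
Second-derivative test at each critical point:
  f''(-0.8508) = 1.7261 > 0 → local minimum
  f''(2.3508) = -0.2261 < 0 → local maximum

Critical points: x = 3/4 - sqrt(41)/4 ≈ -0.8508 (local minimum); x = 3/4 + sqrt(41)/4 ≈ 2.3508 (local maximum)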